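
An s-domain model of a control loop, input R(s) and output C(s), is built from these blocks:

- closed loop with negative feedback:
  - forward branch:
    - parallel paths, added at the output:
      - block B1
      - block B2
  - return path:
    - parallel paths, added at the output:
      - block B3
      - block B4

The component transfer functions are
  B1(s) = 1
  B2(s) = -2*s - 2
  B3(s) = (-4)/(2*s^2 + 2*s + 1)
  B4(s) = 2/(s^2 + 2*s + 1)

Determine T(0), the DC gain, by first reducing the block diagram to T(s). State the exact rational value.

The answer is -1/3.

Reasoning:
[1] sum the parallel branches B1, B2 = -2*s - 1
[2] sum the parallel branches B3, B4 = (-4*s - 2)/(2*s^4 + 6*s^3 + 7*s^2 + 4*s + 1)
[3] collapse the loop ((B1+B2) forward, (B3+B4) return) = (-4*s^5 - 14*s^4 - 20*s^3 - 15*s^2 - 6*s - 1)/(2*s^4 + 6*s^3 + 15*s^2 + 12*s + 3)
That last expression is T(s); at s = 0 only the constant terms survive, so T(0) = -1/3.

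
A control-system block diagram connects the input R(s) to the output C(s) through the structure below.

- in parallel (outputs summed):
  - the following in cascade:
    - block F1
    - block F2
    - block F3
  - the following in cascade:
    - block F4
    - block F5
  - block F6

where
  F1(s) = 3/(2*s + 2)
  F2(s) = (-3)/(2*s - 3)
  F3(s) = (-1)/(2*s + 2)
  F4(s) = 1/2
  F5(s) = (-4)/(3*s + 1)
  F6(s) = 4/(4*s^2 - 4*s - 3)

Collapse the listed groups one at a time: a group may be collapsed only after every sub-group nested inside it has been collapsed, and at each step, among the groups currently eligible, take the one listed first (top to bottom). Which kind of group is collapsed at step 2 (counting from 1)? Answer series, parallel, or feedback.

Step 1: series reduction of F1, F2, F3
Step 2: series reduction of F4, F5
Step 3: sum the parallel branches (F1*F2*F3), (F4*F5), F6
At step 2 the group reduced is series.

Therefore the answer is series.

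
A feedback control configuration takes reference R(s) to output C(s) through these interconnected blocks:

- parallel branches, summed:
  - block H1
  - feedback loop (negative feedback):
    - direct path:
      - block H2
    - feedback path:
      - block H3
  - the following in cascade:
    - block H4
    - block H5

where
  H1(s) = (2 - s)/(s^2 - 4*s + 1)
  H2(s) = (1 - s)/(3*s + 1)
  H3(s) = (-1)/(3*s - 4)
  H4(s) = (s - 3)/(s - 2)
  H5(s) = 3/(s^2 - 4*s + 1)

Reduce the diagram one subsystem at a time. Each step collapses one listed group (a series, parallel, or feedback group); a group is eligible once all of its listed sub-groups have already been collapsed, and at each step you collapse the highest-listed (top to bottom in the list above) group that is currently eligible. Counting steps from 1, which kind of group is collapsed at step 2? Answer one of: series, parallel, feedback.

Answer: series

Working:
[1] apply the feedback formula to H2, H3
[2] multiply H4, H5 (series)
[3] add H1, [H2/(1+H2*H3)], (H4*H5) (parallel)
Step 2: series.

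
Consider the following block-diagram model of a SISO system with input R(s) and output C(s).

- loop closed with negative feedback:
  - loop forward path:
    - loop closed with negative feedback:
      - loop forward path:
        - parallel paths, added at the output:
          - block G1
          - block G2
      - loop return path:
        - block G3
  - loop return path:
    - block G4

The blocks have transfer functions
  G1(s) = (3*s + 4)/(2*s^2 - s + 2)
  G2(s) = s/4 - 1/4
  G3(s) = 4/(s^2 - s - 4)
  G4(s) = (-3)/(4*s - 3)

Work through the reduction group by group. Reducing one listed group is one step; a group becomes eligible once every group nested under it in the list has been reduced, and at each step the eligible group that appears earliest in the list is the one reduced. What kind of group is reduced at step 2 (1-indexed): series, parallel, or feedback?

Step 1: parallel reduction of G1, G2
Step 2: reduce the feedback loop with forward (G1+G2) and return G3
Step 3: feedback reduction of [(G1+G2)/(1+(G1+G2)*G3)], G4
At step 2 the group reduced is feedback.

Hence the answer: feedback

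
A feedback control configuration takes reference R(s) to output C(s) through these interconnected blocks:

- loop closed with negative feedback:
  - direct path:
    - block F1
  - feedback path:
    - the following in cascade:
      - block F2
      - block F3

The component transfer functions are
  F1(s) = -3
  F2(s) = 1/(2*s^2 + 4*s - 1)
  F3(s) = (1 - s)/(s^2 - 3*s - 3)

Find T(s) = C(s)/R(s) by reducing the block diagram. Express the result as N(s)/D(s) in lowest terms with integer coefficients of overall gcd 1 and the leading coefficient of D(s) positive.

The answer is (-6*s^4 + 6*s^3 + 57*s^2 + 27*s - 9)/(2*s^4 - 2*s^3 - 19*s^2 - 6*s).

Reasoning:
1. combine F2, F3 in series; result (1 - s)/(2*s^4 - 2*s^3 - 19*s^2 - 9*s + 3)
2. apply the feedback formula to F1, (F2*F3); the result is T(s) itself (integer coefficients, no common factor, positive leading denominator coefficient)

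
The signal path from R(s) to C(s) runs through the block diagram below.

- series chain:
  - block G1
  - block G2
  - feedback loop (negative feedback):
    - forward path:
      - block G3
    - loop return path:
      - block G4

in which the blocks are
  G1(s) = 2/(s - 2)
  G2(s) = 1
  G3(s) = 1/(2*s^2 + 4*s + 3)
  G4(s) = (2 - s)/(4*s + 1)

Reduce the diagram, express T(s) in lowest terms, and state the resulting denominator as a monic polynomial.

1. feedback reduction of G3, G4 gives (4*s + 1)/(8*s^3 + 18*s^2 + 15*s + 5)
2. series reduction of G1, G2, [G3/(1+G3*G4)] gives (8*s + 2)/(8*s^4 + 2*s^3 - 21*s^2 - 25*s - 10)
No further cancellation is possible in the step-2 result, so that is T(s). Its denominator becomes monic after dividing by the leading coefficient 8.

Answer: s^4 + s^3/4 - 21*s^2/8 - 25*s/8 - 5/4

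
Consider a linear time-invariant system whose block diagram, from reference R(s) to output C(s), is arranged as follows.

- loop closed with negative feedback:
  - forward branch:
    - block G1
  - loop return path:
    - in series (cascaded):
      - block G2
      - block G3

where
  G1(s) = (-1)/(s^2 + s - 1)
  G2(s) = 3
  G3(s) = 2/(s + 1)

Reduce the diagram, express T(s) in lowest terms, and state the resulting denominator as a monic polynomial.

[1] series reduction of G2, G3 -> 6/(s + 1)
[2] apply the feedback formula to G1, (G2*G3) -> (-s - 1)/(s^3 + 2*s^2 - 7)
T(s) is the step-2 result (common factors already cancelled). Leading coefficient of the denominator: 1, so no rescaling is needed.

Answer: s^3 + 2*s^2 - 7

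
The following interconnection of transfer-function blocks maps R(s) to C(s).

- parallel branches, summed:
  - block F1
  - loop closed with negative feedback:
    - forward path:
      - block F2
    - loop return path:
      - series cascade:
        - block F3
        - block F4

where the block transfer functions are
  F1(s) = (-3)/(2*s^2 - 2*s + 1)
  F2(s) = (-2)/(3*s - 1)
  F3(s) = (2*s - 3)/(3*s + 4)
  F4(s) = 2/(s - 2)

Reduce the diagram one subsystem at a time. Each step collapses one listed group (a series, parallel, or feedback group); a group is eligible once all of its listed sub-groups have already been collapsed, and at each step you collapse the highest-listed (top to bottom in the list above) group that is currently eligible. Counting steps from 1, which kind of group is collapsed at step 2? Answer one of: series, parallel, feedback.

Answer: feedback

Working:
Step 1: series reduction of F3, F4
Step 2: feedback reduction of F2, (F3*F4)
Step 3: parallel reduction of F1, [F2/(1+F2*(F3*F4))]
So the answer for step 2 is feedback.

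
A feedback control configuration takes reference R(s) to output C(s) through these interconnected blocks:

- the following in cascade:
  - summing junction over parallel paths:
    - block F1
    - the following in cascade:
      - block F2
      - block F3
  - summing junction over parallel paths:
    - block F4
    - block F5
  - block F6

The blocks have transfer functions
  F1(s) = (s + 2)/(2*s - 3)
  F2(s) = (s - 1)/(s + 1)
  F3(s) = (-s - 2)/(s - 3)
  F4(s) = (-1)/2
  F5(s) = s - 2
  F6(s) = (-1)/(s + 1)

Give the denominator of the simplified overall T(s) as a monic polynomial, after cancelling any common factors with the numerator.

(1) multiply F2, F3 (series): (-s^2 - s + 2)/(s^2 - 2*s - 3)
(2) parallel reduction of F1, (F2*F3): (-s^3 + s^2 - 12)/(2*s^3 - 7*s^2 + 9)
(3) sum the parallel branches F4, F5: s - 5/2
(4) reduce the series chain (F1+(F2*F3)), (F4+F5), F6: (2*s^4 - 7*s^3 + 5*s^2 + 24*s - 60)/(4*s^4 - 10*s^3 - 14*s^2 + 18*s + 18)
No further cancellation is possible in the step-4 result, so that is T(s). Its denominator becomes monic after dividing by the leading coefficient 4.

Final answer: s^4 - 5*s^3/2 - 7*s^2/2 + 9*s/2 + 9/2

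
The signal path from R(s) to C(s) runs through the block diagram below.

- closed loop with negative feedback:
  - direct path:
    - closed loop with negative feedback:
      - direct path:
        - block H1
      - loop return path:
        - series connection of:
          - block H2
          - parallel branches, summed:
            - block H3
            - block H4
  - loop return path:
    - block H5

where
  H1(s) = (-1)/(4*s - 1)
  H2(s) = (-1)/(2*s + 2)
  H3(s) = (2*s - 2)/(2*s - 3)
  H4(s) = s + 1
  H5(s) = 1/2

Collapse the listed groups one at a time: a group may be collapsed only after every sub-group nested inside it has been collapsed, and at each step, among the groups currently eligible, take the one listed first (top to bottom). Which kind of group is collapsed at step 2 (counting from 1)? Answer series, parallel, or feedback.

(1) reduce the parallel group H3, H4
(2) series reduction of H2, (H3+H4)
(3) close the feedback loop around H1, (H2*(H3+H4))
(4) close the feedback loop around [H1/(1+H1*(H2*(H3+H4)))], H5
So the answer for step 2 is series.

Answer: series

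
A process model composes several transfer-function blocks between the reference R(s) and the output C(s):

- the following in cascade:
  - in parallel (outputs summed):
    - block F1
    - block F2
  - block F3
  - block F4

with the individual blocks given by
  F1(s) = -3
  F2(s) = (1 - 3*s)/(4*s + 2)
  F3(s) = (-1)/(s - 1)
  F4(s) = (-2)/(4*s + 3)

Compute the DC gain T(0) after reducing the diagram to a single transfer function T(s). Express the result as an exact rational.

Step 1: add F1, F2 (parallel) = (-15*s - 5)/(4*s + 2)
Step 2: multiply (F1+F2), F3, F4 (series) = (-15*s - 5)/(8*s^3 + 2*s^2 - 7*s - 3)
Evaluating the step-2 result (the overall T(s)) at s = 0 gives T(0) = -5/(-3) = 5/3.

Answer: 5/3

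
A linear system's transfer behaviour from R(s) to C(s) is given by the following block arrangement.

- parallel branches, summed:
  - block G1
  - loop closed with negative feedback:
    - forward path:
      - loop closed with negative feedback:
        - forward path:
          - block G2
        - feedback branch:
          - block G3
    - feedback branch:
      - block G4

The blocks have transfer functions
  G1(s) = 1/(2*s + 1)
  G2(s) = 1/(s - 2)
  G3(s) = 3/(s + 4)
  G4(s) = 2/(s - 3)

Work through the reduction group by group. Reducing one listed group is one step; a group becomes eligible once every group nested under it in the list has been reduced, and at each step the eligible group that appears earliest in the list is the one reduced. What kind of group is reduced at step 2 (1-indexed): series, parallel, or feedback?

Step 1: feedback reduction of G2, G3
Step 2: close the feedback loop around [G2/(1+G2*G3)], G4
Step 3: reduce the parallel group G1, [[G2/(1+G2*G3)]/(1+[G2/(1+G2*G3)]*G4)]
Step 2 collapses a feedback group.

Final answer: feedback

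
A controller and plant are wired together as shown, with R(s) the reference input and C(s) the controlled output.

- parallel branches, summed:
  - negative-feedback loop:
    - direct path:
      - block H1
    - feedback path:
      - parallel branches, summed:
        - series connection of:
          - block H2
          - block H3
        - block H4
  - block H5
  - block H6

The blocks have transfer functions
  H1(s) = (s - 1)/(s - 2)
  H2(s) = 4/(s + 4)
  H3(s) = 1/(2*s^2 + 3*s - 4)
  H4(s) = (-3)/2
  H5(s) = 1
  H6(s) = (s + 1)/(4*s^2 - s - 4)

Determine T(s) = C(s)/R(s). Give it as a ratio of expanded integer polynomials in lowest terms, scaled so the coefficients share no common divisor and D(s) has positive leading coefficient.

The answer is (-8*s^6 - 16*s^5 + 128*s^4 + 155*s^3 - 289*s^2 - 112*s + 152)/(8*s^6 + 50*s^5 + 55*s^4 - 135*s^3 - 92*s^2 + 72*s + 32).

Reasoning:
Step 1. combine H2, H3 in series; result 4/(2*s^3 + 11*s^2 + 8*s - 16)
Step 2. parallel reduction of (H2*H3), H4; result (-6*s^3 - 33*s^2 - 24*s + 56)/(4*s^3 + 22*s^2 + 16*s - 32)
Step 3. feedback reduction of H1, ((H2*H3)+H4); result (-4*s^4 - 18*s^3 + 6*s^2 + 48*s - 32)/(2*s^4 + 13*s^3 + 19*s^2 - 16*s - 8)
Step 4. combine [H1/(1+H1*((H2*H3)+H4))], H5, H6 in parallel, which is the overall transfer function T(s) = C(s)/R(s) in lowest terms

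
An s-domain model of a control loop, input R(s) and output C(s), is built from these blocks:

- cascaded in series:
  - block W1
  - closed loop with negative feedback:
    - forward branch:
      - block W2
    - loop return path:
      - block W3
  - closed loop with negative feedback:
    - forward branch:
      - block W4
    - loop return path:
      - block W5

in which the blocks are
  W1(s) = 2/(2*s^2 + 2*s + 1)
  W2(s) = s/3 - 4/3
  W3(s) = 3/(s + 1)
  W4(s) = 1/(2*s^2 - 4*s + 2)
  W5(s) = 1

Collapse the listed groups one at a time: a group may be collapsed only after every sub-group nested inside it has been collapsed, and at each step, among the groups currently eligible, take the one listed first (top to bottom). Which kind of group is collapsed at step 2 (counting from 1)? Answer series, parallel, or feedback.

Step 1: feedback reduction of W2, W3
Step 2: collapse the loop (W4 forward, W5 return)
Step 3: reduce the series chain W1, [W2/(1+W2*W3)], [W4/(1+W4*W5)]
Step 2 collapses a feedback group.

Hence the answer: feedback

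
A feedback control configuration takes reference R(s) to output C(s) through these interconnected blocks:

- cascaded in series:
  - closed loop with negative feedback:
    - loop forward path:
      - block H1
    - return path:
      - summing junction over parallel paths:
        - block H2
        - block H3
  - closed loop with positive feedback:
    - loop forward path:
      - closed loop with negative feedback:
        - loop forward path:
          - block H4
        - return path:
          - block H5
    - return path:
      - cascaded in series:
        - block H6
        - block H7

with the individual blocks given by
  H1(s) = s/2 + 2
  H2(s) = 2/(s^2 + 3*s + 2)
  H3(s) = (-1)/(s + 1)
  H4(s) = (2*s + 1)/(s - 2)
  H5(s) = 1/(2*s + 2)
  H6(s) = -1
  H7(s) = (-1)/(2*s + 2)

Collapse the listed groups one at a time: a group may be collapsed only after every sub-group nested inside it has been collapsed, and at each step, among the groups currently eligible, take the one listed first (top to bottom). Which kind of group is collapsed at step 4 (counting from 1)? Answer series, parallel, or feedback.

Step 1. reduce the parallel group H2, H3
Step 2. close the feedback loop around H1, (H2+H3)
Step 3. apply the feedback formula to H4, H5
Step 4. combine H6, H7 in series
Step 5. reduce the feedback loop with forward [H4/(1+H4*H5)] and return (H6*H7)
Step 6. series reduction of [H1/(1+H1*(H2+H3))], [[H4/(1+H4*H5)]/(1-[H4/(1+H4*H5)]*(H6*H7))]
The group at step 4 is a series group.

Answer: series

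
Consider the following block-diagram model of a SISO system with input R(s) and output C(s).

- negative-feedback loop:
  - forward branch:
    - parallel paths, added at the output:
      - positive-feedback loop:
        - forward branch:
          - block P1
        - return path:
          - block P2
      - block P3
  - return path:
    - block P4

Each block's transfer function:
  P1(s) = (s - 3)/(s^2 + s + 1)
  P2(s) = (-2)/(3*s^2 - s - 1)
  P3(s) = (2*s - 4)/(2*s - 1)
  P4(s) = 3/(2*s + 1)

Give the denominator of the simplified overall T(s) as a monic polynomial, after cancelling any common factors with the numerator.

Step 1. close the feedback loop around P1, P2; result (3*s^3 - 10*s^2 + 2*s + 3)/(3*s^4 + 2*s^3 + s^2 - 7)
Step 2. combine [P1/(1-P1*P2)], P3 in parallel; result (6*s^5 - 2*s^4 - 29*s^3 + 10*s^2 - 10*s + 25)/(6*s^5 + s^4 - s^2 - 14*s + 7)
Step 3. reduce the feedback loop with forward ([P1/(1-P1*P2)]+P3) and return P4; result (12*s^6 + 2*s^5 - 60*s^4 - 9*s^3 - 10*s^2 + 40*s + 25)/(12*s^6 + 26*s^5 - 5*s^4 - 89*s^3 + s^2 - 30*s + 82)
The result of step 3 is T(s) in lowest terms. Its denominator has leading coefficient 12; dividing the denominator through by 12 makes it monic.

Answer: s^6 + 13*s^5/6 - 5*s^4/12 - 89*s^3/12 + s^2/12 - 5*s/2 + 41/6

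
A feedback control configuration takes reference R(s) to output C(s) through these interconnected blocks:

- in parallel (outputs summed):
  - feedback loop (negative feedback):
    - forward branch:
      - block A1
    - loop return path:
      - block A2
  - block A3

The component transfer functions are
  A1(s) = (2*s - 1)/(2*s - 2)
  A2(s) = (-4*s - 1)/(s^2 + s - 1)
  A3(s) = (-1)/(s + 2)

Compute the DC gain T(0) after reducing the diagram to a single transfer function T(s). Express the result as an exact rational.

1. reduce the feedback loop with forward A1 and return A2 -> (2*s^3 + s^2 - 3*s + 1)/(2*s^3 - 8*s^2 - 2*s + 3)
2. reduce the parallel group [A1/(1+A1*A2)], A3 -> (2*s^4 + 3*s^3 + 7*s^2 - 3*s - 1)/(2*s^4 - 4*s^3 - 18*s^2 - s + 6)
Evaluating the step-2 result (the overall T(s)) at s = 0 gives T(0) = -1/6.

Answer: -1/6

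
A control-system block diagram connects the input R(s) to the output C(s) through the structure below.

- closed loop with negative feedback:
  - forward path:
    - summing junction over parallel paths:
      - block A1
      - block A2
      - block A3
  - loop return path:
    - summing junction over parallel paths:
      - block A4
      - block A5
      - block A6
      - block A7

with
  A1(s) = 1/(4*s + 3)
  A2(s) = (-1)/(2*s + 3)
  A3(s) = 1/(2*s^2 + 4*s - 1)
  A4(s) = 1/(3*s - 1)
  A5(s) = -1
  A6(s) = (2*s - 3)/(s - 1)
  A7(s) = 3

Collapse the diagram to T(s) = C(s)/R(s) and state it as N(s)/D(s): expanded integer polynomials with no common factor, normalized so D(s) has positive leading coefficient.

The answer is (-12*s^5 + 16*s^4 + 56*s^3 - 53*s^2 - 16*s + 9)/(48*s^6 + 92*s^5 + 62*s^4 + 18*s^3 - 269*s^2 - 28*s + 27).

Reasoning:
Step 1: parallel reduction of A1, A2, A3 gives (-4*s^3 + 20*s + 9)/(16*s^4 + 68*s^3 + 82*s^2 + 18*s - 9)
Step 2: sum the parallel branches A4, A5, A6, A7 gives (12*s^2 - 18*s + 4)/(3*s^2 - 4*s + 1)
Step 3: close the feedback loop around (A1+A2+A3), (A4+A5+A6+A7): this yields T(s), and no further normalization is needed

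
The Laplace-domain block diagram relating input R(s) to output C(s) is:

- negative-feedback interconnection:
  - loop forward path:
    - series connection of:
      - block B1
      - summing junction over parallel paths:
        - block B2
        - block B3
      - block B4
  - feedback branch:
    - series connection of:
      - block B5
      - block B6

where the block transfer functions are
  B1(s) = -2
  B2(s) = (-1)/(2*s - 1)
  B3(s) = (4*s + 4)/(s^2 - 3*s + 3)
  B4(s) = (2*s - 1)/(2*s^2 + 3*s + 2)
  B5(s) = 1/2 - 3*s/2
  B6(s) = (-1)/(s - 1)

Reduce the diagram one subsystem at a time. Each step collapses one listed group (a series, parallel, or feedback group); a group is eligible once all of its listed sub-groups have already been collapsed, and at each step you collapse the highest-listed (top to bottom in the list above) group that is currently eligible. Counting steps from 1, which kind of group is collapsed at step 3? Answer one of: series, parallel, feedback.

Step 1 - parallel reduction of B2, B3
Step 2 - combine B1, (B2+B3), B4 in series
Step 3 - multiply B5, B6 (series)
Step 4 - close the feedback loop around (B1*(B2+B3)*B4), (B5*B6)
The group at step 3 is a series group.

Final answer: series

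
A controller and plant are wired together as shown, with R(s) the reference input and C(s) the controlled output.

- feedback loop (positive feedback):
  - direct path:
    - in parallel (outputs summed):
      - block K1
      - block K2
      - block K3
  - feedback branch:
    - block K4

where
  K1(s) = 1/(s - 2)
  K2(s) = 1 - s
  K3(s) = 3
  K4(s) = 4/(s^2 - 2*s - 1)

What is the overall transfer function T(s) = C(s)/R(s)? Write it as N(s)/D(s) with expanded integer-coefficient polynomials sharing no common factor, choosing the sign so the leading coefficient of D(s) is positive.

Step 1. sum the parallel branches K1, K2, K3 gives (-s^2 + 6*s - 7)/(s - 2)
Step 2. reduce the feedback loop with forward (K1+K2+K3) and return K4; the result is T(s) itself (integer coefficients, no common factor, positive leading denominator coefficient)

Therefore the answer is (-s^4 + 8*s^3 - 18*s^2 + 8*s + 7)/(s^3 - 21*s + 30).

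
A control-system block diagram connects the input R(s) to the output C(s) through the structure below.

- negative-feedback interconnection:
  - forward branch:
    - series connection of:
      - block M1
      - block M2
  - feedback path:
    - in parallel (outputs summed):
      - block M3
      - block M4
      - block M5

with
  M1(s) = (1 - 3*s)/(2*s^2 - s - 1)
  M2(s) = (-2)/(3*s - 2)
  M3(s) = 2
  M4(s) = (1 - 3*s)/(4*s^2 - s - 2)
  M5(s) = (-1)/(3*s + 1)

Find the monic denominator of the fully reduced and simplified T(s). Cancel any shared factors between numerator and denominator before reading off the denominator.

[1] series reduction of M1, M2; result (6*s - 2)/(6*s^3 - 7*s^2 - s + 2)
[2] reduce the parallel group M3, M4, M5; result (24*s^3 - 11*s^2 - 13*s - 1)/(12*s^3 + s^2 - 7*s - 2)
[3] reduce the feedback loop with forward (M1*M2) and return (M3+M4+M5); result (72*s^4 - 18*s^3 - 44*s^2 + 2*s + 4)/(72*s^6 - 78*s^5 + 83*s^4 - 54*s^3 - 33*s^2 + 8*s - 2)
Step 3 gives the fully reduced T(s), with no common factor left to cancel. The denominator's leading coefficient is 72, so divide each of its coefficients by 72 to get the monic form.

Hence the answer: s^6 - 13*s^5/12 + 83*s^4/72 - 3*s^3/4 - 11*s^2/24 + s/9 - 1/36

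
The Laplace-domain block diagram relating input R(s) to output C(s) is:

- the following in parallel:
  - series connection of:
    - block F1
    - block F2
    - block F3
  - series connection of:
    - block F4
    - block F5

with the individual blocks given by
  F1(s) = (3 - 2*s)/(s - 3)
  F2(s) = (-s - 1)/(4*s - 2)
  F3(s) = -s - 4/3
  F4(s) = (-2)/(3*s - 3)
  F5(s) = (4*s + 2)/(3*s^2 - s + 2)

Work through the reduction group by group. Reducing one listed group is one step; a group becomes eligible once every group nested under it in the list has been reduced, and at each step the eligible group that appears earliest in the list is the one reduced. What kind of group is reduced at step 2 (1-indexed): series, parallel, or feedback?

Answer: series

Working:
(1) cascade F1, F2, F3
(2) series reduction of F4, F5
(3) reduce the parallel group (F1*F2*F3), (F4*F5)
The group at step 2 is a series group.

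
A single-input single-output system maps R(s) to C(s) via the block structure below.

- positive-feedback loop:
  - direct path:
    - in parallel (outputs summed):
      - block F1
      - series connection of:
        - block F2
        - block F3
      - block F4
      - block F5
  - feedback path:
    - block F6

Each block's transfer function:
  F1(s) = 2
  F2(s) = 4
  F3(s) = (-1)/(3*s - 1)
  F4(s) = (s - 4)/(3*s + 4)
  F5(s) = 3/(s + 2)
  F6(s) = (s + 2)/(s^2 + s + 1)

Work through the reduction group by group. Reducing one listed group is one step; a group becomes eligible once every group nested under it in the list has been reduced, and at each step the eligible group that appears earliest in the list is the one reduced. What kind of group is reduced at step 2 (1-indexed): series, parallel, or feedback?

1. reduce the series chain F2, F3
2. combine F1, (F2*F3), F4, F5 in parallel
3. close the feedback loop around (F1+(F2*F3)+F4+F5), F6
Step 2 collapses a parallel group.

Hence the answer: parallel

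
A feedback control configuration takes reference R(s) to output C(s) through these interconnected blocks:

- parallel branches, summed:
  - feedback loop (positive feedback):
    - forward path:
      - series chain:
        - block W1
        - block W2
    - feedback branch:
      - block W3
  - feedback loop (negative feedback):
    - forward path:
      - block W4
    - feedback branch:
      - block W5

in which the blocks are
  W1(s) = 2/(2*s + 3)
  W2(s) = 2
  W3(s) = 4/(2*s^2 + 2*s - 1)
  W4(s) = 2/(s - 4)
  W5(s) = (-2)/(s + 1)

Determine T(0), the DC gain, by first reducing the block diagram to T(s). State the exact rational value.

Step 1: reduce the series chain W1, W2; result 4/(2*s + 3)
Step 2: collapse the loop ((W1*W2) forward, W3 return); result (8*s^2 + 8*s - 4)/(4*s^3 + 10*s^2 + 4*s - 19)
Step 3: apply the feedback formula to W4, W5; result (2*s + 2)/(s^2 - 3*s - 8)
Step 4: add [(W1*W2)/(1-(W1*W2)*W3)], [W4/(1+W4*W5)] (parallel); result (16*s^4 + 12*s^3 - 64*s^2 - 82*s - 6)/(4*s^5 - 2*s^4 - 58*s^3 - 111*s^2 + 25*s + 152)
The step-4 result is T(s). Setting s = 0: T(0) = -6/152 = -3/76.

Therefore the answer is -3/76.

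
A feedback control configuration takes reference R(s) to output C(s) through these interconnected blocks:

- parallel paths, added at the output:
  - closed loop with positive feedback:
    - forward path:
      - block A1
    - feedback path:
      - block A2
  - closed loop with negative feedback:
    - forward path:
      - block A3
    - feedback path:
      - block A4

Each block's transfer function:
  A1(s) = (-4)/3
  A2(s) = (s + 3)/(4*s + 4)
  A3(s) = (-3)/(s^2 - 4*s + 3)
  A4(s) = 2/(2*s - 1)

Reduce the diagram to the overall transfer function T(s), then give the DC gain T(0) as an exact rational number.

Reducing step by step:

Step 1: feedback reduction of A1, A2 = (-2*s - 2)/(2*s + 3)
Step 2: feedback reduction of A3, A4 = (3 - 6*s)/(2*s^3 - 9*s^2 + 10*s - 9)
Step 3: parallel reduction of [A1/(1-A1*A2)], [A3/(1+A3*A4)] = (-4*s^4 + 14*s^3 - 14*s^2 - 14*s + 27)/(4*s^4 - 12*s^3 - 7*s^2 + 12*s - 27)
Step 3 gives the overall T(s). Then T(0) = 27/(-27) = -1.

Answer: -1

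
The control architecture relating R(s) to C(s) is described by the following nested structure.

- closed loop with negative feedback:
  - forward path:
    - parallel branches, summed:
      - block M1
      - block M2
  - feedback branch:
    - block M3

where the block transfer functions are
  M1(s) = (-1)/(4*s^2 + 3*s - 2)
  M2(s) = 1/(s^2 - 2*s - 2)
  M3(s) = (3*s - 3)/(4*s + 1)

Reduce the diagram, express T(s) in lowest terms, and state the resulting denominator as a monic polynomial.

1. sum the parallel branches M1, M2: (3*s^2 + 5*s)/(4*s^4 - 5*s^3 - 16*s^2 - 2*s + 4)
2. collapse the loop ((M1+M2) forward, M3 return): (12*s^3 + 23*s^2 + 5*s)/(16*s^5 - 16*s^4 - 60*s^3 - 18*s^2 - s + 4)
The result of step 2 is T(s) in lowest terms. Its denominator has leading coefficient 16; dividing the denominator through by 16 makes it monic.

Therefore the answer is s^5 - s^4 - 15*s^3/4 - 9*s^2/8 - s/16 + 1/4.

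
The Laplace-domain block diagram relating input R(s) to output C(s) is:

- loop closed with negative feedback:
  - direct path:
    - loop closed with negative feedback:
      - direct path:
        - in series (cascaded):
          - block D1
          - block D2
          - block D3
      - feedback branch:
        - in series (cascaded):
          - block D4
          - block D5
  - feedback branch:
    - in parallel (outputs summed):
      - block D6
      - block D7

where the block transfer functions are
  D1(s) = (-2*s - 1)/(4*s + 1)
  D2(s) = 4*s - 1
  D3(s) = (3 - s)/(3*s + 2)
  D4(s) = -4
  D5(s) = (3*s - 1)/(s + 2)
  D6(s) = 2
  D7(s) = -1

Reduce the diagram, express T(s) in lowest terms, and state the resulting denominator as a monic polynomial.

Answer: s^4 - 151*s^3/44 + 5*s^2/22 + 51*s/88 - 1/4

Working:
Step 1: reduce the series chain D1, D2, D3, giving (8*s^3 - 22*s^2 - 7*s + 3)/(12*s^2 + 11*s + 2)
Step 2: multiply D4, D5 (series), giving (4 - 12*s)/(s + 2)
Step 3: collapse the loop ((D1*D2*D3) forward, (D4*D5) return), giving (-8*s^4 + 6*s^3 + 51*s^2 + 11*s - 6)/(96*s^4 - 308*s^3 - 31*s^2 + 40*s - 16)
Step 4: add D6, D7 (parallel), giving 1
Step 5: close the feedback loop around [(D1*D2*D3)/(1+(D1*D2*D3)*(D4*D5))], (D6+D7), giving (-8*s^4 + 6*s^3 + 51*s^2 + 11*s - 6)/(88*s^4 - 302*s^3 + 20*s^2 + 51*s - 22)
That last expression is T(s), already simplified. Scaling its denominator by 1/88 (the reciprocal of the leading coefficient) yields the monic denominator.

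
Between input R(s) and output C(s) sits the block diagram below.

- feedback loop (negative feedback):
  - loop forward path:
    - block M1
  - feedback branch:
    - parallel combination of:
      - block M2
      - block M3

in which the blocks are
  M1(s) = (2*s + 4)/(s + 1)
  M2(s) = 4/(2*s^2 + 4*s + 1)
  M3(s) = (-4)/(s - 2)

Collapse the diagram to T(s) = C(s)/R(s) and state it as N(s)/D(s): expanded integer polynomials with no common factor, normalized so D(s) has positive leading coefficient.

Step 1 - reduce the parallel group M2, M3 gives (-8*s^2 - 12*s - 12)/(2*s^3 - 7*s - 2)
Step 2 - apply the feedback formula to M1, (M2+M3): this yields T(s), and no further normalization is needed

Final answer: (4*s^4 + 8*s^3 - 14*s^2 - 32*s - 8)/(2*s^4 - 14*s^3 - 63*s^2 - 81*s - 50)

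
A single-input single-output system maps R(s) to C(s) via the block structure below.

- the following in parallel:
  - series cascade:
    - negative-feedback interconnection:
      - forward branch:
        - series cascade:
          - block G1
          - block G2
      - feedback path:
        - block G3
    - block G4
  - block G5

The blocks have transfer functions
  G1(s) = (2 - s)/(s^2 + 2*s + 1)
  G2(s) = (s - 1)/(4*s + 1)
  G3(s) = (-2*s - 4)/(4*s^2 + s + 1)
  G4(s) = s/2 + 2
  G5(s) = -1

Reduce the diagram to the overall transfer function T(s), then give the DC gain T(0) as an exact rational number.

Step 1 - cascade G1, G2 -> (-s^2 + 3*s - 2)/(4*s^3 + 9*s^2 + 6*s + 1)
Step 2 - feedback reduction of (G1*G2), G3 -> (-4*s^4 + 11*s^3 - 6*s^2 + s - 2)/(16*s^5 + 40*s^4 + 39*s^3 + 17*s^2 - s + 9)
Step 3 - reduce the series chain [(G1*G2)/(1+(G1*G2)*G3)], G4 -> (-4*s^5 - 5*s^4 + 38*s^3 - 23*s^2 + 2*s - 8)/(32*s^5 + 80*s^4 + 78*s^3 + 34*s^2 - 2*s + 18)
Step 4 - combine ([(G1*G2)/(1+(G1*G2)*G3)]*G4), G5 in parallel -> (-36*s^5 - 85*s^4 - 40*s^3 - 57*s^2 + 4*s - 26)/(32*s^5 + 80*s^4 + 78*s^3 + 34*s^2 - 2*s + 18)
Step 4 gives the overall T(s). Then T(0) = -26/18 = -13/9.

Answer: -13/9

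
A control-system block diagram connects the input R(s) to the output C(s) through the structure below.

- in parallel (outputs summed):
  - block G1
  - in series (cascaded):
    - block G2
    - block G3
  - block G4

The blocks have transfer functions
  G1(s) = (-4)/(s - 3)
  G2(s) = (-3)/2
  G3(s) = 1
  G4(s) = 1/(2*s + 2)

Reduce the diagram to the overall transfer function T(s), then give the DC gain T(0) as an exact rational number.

[1] series reduction of G2, G3, giving (-3)/2
[2] reduce the parallel group G1, (G2*G3), G4, giving (-3*s^2 - s - 2)/(2*s^2 - 4*s - 6)
The step-2 result is T(s). Setting s = 0: T(0) = -2/(-6) = 1/3.

Hence the answer: 1/3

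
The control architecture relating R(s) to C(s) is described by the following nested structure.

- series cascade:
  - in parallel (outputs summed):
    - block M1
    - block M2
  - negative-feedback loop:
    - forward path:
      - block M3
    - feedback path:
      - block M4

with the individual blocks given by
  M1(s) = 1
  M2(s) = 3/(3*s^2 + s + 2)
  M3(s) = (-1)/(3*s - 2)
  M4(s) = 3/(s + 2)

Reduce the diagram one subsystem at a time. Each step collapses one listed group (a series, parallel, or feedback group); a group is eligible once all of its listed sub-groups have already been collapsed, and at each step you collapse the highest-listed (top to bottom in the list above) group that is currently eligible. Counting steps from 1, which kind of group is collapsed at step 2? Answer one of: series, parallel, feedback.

Step 1. sum the parallel branches M1, M2
Step 2. collapse the loop (M3 forward, M4 return)
Step 3. reduce the series chain (M1+M2), [M3/(1+M3*M4)]
Step 2: feedback.

Therefore the answer is feedback.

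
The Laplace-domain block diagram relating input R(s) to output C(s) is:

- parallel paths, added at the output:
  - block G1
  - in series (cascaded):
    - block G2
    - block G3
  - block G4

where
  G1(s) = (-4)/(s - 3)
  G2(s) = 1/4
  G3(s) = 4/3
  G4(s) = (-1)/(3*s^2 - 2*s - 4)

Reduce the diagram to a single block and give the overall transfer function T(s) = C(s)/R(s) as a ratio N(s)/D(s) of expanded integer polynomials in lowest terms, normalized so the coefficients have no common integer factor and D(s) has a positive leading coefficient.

Step 1 - series reduction of G2, G3 gives 1/3
Step 2 - add G1, (G2*G3), G4 (parallel), which is the overall transfer function T(s) = C(s)/R(s) in lowest terms

Hence the answer: (3*s^3 - 47*s^2 + 23*s + 69)/(9*s^3 - 33*s^2 + 6*s + 36)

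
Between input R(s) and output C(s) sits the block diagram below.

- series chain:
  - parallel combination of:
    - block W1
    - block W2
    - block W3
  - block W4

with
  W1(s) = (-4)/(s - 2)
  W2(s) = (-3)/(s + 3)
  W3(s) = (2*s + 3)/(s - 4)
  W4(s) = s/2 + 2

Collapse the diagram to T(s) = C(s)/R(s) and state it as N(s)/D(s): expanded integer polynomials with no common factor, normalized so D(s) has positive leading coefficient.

1. add W1, W2, W3 (parallel) = (2*s^3 - 2*s^2 + 13*s + 6)/(s^3 - 3*s^2 - 10*s + 24)
2. reduce the series chain (W1+W2+W3), W4, giving the overall T(s)

Answer: (2*s^4 + 6*s^3 + 5*s^2 + 58*s + 24)/(2*s^3 - 6*s^2 - 20*s + 48)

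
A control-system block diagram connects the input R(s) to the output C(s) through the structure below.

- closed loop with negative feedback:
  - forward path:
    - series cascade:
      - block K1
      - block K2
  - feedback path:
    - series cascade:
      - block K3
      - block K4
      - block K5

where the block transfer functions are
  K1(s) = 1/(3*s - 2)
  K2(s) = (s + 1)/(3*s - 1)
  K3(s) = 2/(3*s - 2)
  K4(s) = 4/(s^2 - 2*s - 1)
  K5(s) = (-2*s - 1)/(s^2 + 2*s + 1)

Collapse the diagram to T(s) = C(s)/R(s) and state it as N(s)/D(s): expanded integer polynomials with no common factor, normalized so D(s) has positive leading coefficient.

First reduce the diagram to T(s).

Step 1 - series reduction of K1, K2, giving (s + 1)/(9*s^2 - 9*s + 2)
Step 2 - reduce the series chain K3, K4, K5, giving (-16*s - 8)/(3*s^5 - 2*s^4 - 12*s^3 - 4*s^2 + 5*s + 2)
Step 3 - reduce the feedback loop with forward (K1*K2) and return (K3*K4*K5), giving the overall T(s)

Answer: (3*s^5 - 2*s^4 - 12*s^3 - 4*s^2 + 5*s + 2)/(27*s^6 - 72*s^5 - 12*s^4 + 80*s^3 - 23*s^2 - 28*s - 4)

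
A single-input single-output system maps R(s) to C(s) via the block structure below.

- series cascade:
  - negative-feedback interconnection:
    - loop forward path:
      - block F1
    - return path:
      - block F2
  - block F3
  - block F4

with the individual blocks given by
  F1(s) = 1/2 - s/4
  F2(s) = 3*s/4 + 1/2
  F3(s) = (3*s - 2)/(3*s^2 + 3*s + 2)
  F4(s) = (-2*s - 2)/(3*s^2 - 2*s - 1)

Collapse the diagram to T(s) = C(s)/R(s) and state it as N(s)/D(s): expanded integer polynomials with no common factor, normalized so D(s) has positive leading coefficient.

(1) apply the feedback formula to F1, F2: (4*s - 8)/(3*s^2 - 4*s - 20)
(2) reduce the series chain [F1/(1+F1*F2)], F3, F4; the result is T(s) itself (integer coefficients, no common factor, positive leading denominator coefficient)

Answer: (-24*s^3 + 40*s^2 + 32*s - 32)/(27*s^6 - 27*s^5 - 201*s^4 - 69*s^3 + 82*s^2 + 148*s + 40)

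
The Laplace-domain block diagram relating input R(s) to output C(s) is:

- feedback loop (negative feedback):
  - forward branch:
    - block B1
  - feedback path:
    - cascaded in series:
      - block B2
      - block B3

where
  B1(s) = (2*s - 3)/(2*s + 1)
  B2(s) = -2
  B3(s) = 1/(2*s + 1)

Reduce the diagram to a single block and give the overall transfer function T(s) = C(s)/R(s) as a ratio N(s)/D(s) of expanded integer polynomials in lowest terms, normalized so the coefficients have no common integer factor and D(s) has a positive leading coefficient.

Reducing step by step:

[1] reduce the series chain B2, B3 = (-2)/(2*s + 1)
[2] apply the feedback formula to B1, (B2*B3): this yields T(s), and no further normalization is needed

Answer: (4*s^2 - 4*s - 3)/(4*s^2 + 7)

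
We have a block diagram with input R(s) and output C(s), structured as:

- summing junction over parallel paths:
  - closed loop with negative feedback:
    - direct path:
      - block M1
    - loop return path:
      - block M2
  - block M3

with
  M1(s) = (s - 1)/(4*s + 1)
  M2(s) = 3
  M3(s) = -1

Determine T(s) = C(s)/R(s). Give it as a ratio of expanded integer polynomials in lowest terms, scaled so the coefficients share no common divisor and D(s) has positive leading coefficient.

Answer: (1 - 6*s)/(7*s - 2)

Working:
Step 1 - apply the feedback formula to M1, M2; result (s - 1)/(7*s - 2)
Step 2 - sum the parallel branches [M1/(1+M1*M2)], M3; the result is T(s) itself (integer coefficients, no common factor, positive leading denominator coefficient)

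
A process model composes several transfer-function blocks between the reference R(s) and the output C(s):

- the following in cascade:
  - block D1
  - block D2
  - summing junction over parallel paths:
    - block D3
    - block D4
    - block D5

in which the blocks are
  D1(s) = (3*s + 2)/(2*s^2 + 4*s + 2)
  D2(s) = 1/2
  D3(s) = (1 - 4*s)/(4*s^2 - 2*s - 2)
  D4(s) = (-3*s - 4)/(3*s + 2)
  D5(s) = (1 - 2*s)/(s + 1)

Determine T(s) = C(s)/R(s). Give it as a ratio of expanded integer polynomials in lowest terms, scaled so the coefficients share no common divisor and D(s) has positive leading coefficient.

(1) reduce the parallel group D3, D4, D5 -> (-36*s^4 - 26*s^3 + 9*s^2 + 17*s + 6)/(12*s^4 + 14*s^3 - 8*s^2 - 14*s - 4)
(2) series reduction of D1, D2, (D3+D4+D5), giving the overall T(s)

Answer: (-36*s^4 - 26*s^3 + 9*s^2 + 17*s + 6)/(16*s^5 + 40*s^4 + 16*s^3 - 32*s^2 - 32*s - 8)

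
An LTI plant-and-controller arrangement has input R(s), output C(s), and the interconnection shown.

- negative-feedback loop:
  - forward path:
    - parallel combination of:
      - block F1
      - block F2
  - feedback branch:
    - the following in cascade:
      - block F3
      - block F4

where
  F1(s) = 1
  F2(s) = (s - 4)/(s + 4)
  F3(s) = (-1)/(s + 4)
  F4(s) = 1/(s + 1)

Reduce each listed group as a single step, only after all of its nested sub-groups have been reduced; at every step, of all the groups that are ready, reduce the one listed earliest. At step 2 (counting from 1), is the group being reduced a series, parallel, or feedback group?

Answer: series

Working:
1. add F1, F2 (parallel)
2. cascade F3, F4
3. feedback reduction of (F1+F2), (F3*F4)
Step 2: series.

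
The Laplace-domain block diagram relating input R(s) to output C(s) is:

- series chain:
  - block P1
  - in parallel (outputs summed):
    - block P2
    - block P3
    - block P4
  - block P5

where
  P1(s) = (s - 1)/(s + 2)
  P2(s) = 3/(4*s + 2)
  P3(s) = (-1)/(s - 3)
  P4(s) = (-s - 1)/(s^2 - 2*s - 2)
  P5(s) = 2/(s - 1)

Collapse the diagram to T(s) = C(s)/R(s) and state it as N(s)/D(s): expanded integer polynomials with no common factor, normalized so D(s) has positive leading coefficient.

Answer: (-5*s^3 - 3*s^2 + 40*s + 28)/(2*s^5 - 5*s^4 - 15*s^3 + 22*s^2 + 38*s + 12)

Working:
Step 1. combine P2, P3, P4 in parallel gives (-5*s^3 - 3*s^2 + 40*s + 28)/(4*s^4 - 18*s^3 + 6*s^2 + 32*s + 12)
Step 2. cascade P1, (P2+P3+P4), P5 - this is the overall T(s), already in the required normalized form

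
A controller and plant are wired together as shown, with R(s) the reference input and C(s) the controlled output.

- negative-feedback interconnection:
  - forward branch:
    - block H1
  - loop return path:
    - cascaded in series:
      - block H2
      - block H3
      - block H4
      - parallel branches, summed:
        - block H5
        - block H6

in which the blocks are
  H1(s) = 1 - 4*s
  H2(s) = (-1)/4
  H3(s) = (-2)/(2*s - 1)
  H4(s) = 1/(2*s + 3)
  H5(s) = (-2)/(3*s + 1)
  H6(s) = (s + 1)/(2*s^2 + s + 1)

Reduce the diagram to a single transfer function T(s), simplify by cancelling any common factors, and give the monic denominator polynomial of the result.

Step 1 - reduce the parallel group H5, H6 gives (-s^2 + 2*s - 1)/(6*s^3 + 5*s^2 + 4*s + 1)
Step 2 - series reduction of H2, H3, H4, (H5+H6) gives (-s^2 + 2*s - 1)/(48*s^5 + 88*s^4 + 36*s^3 + 10*s^2 - 16*s - 6)
Step 3 - apply the feedback formula to H1, (H2*H3*H4*(H5+H6)) gives (-192*s^6 - 304*s^5 - 56*s^4 - 4*s^3 + 74*s^2 + 8*s - 6)/(48*s^5 + 88*s^4 + 40*s^3 + s^2 - 10*s - 7)
No further cancellation is possible in the step-3 result, so that is T(s). Its denominator becomes monic after dividing by the leading coefficient 48.

Answer: s^5 + 11*s^4/6 + 5*s^3/6 + s^2/48 - 5*s/24 - 7/48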